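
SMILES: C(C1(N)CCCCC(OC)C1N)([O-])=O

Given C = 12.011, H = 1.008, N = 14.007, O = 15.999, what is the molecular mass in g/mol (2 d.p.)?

201.25

Molecular formula: C9H17N2O3-.
M = 9×12.011 + 17×1.008 + 2×14.007 + 3×15.999 = 201.25 g/mol.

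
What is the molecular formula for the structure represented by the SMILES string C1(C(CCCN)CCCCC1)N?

Heavy atoms from the SMILES: 10 C, 2 N.
Implicit hydrogens by atom environment:
  8 × C: 2 H each → 16
  2 × C: 1 H each → 2
  2 × N: 2 H each → 4
  Total hydrogens = 22.
Molecular formula: C10H22N2

C10H22N2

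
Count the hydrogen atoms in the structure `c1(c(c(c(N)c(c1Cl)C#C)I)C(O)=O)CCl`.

Hydrogens are implicit in SMILES; fill each atom to its normal valence:
  6 × C (aromatic): no H
  2 × C: no H
  2 × Cl: no H
  1 × C: 2 H
  1 × C: 1 H
  1 × I: no H
  1 × N: 2 H
  1 × O: 1 H
  1 × O: no H
  Total hydrogens = 6.

6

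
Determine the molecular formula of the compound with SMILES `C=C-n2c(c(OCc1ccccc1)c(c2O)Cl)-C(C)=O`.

C15H14ClNO3

Heavy atoms from the SMILES: 15 C, 1 Cl, 1 N, 3 O.
Implicit hydrogens by atom environment:
  5 × C (aromatic): 1 H each → 5
  5 × C (aromatic): no H
  2 × C: 2 H each → 4
  2 × O: no H
  1 × C: 3 H
  1 × C: 1 H
  1 × C: no H
  1 × Cl: no H
  1 × N (aromatic): no H
  1 × O: 1 H
  Total hydrogens = 14.
Molecular formula: C15H14ClNO3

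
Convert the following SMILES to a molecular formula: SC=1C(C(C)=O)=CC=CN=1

Heavy atoms from the SMILES: 7 C, 1 N, 1 O, 1 S.
Implicit hydrogens by atom environment:
  3 × C (aromatic): 1 H each → 3
  2 × C (aromatic): no H
  1 × C: 3 H
  1 × C: no H
  1 × N (aromatic): no H
  1 × O: no H
  1 × S: 1 H
  Total hydrogens = 7.
Molecular formula: C7H7NOS

C7H7NOS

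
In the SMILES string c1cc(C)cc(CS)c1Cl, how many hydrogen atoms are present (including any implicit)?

9

Hydrogens are implicit in SMILES; fill each atom to its normal valence:
  3 × C (aromatic): 1 H each → 3
  3 × C (aromatic): no H
  1 × C: 3 H
  1 × C: 2 H
  1 × Cl: no H
  1 × S: 1 H
  Total hydrogens = 9.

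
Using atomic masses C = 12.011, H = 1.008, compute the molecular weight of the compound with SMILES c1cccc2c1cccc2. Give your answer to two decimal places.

128.17

Molecular formula: C10H8.
M = 10×12.011 + 8×1.008 = 128.17 g/mol.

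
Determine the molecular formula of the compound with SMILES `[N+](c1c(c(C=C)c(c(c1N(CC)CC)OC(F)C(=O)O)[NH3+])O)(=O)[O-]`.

C14H19FN3O6+

Heavy atoms from the SMILES: 14 C, 1 F, 3 N, 6 O.
Implicit hydrogens by atom environment:
  6 × C (aromatic): no H
  3 × C: 2 H each → 6
  3 × O: no H
  2 × C: 3 H each → 6
  2 × C: 1 H each → 2
  2 × O: 1 H each → 2
  1 × C: no H
  1 × F: no H
  1 × N (charge +1): 3 H
  1 × N: no H
  1 × N (charge +1): no H
  1 × O (charge -1): no H
  Total hydrogens = 19.
Net charge +1.
Molecular formula: C14H19FN3O6+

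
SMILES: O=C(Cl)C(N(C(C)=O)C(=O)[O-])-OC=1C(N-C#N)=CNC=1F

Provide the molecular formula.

C10H7ClFN4O5-

Heavy atoms from the SMILES: 10 C, 1 Cl, 1 F, 4 N, 5 O.
Implicit hydrogens by atom environment:
  4 × C: no H
  4 × O: no H
  3 × C (aromatic): no H
  2 × N: no H
  1 × C: 3 H
  1 × C (aromatic): 1 H
  1 × C: 1 H
  1 × Cl: no H
  1 × F: no H
  1 × N (aromatic): 1 H
  1 × N: 1 H
  1 × O (charge -1): no H
  Total hydrogens = 7.
Net charge -1.
Molecular formula: C10H7ClFN4O5-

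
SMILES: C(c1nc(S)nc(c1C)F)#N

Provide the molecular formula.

C6H4FN3S

Heavy atoms from the SMILES: 6 C, 1 F, 3 N, 1 S.
Implicit hydrogens by atom environment:
  4 × C (aromatic): no H
  2 × N (aromatic): no H
  1 × C: 3 H
  1 × C: no H
  1 × F: no H
  1 × N: no H
  1 × S: 1 H
  Total hydrogens = 4.
Molecular formula: C6H4FN3S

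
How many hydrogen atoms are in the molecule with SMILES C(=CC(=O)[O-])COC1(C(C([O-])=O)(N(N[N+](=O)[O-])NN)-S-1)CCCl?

12

Hydrogens are implicit in SMILES; fill each atom to its normal valence:
  4 × C: no H
  4 × O: no H
  3 × C: 2 H each → 6
  3 × O (charge -1): no H
  2 × C: 1 H each → 2
  2 × N: 1 H each → 2
  1 × Cl: no H
  1 × N: 2 H
  1 × N: no H
  1 × N (charge +1): no H
  1 × S: no H
  Total hydrogens = 12.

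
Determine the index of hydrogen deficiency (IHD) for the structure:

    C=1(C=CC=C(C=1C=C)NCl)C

5

Molecular formula from the SMILES: C9H10ClN.
DoU = (2C + 2 + N − H − X)/2 = (2·9 + 2 + 1 − 10 − 1)/2 = 10/2 = 5.
(Structurally: 1 ring(s) + 4 π bond(s) = 5.)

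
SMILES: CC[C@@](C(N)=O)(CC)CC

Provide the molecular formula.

Heavy atoms from the SMILES: 8 C, 1 N, 1 O.
Implicit hydrogens by atom environment:
  3 × C: 3 H each → 9
  3 × C: 2 H each → 6
  2 × C: no H
  1 × N: 2 H
  1 × O: no H
  Total hydrogens = 17.
Molecular formula: C8H17NO

C8H17NO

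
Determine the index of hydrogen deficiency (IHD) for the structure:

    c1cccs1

3

Molecular formula from the SMILES: C4H4S.
DoU = (2C + 2 + N − H − X)/2 = (2·4 + 2 + 0 − 4 − 0)/2 = 6/2 = 3.
(Structurally: 1 ring(s) + 2 π bond(s) = 3.)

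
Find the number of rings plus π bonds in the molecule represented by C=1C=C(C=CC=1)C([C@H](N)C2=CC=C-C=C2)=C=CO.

Molecular formula from the SMILES: C16H15NO.
DoU = (2C + 2 + N − H − X)/2 = (2·16 + 2 + 1 − 15 − 0)/2 = 20/2 = 10.
(Structurally: 2 ring(s) + 8 π bond(s) = 10.)

10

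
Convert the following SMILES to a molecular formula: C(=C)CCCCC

C7H14

Heavy atoms from the SMILES: 7 C.
Implicit hydrogens by atom environment:
  5 × C: 2 H each → 10
  1 × C: 3 H
  1 × C: 1 H
  Total hydrogens = 14.
Molecular formula: C7H14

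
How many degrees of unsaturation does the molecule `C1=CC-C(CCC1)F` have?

2

Molecular formula from the SMILES: C7H11F.
DoU = (2C + 2 + N − H − X)/2 = (2·7 + 2 + 0 − 11 − 1)/2 = 4/2 = 2.
(Structurally: 1 ring(s) + 1 π bond(s) = 2.)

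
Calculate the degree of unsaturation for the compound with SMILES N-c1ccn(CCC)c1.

3

Molecular formula from the SMILES: C7H12N2.
DoU = (2C + 2 + N − H − X)/2 = (2·7 + 2 + 2 − 12 − 0)/2 = 6/2 = 3.
(Structurally: 1 ring(s) + 2 π bond(s) = 3.)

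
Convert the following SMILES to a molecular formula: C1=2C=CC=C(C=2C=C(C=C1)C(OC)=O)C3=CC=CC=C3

Heavy atoms from the SMILES: 18 C, 2 O.
Implicit hydrogens by atom environment:
  11 × C (aromatic): 1 H each → 11
  5 × C (aromatic): no H
  2 × O: no H
  1 × C: 3 H
  1 × C: no H
  Total hydrogens = 14.
Molecular formula: C18H14O2

C18H14O2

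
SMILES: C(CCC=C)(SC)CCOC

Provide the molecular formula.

C9H18OS

Heavy atoms from the SMILES: 9 C, 1 O, 1 S.
Implicit hydrogens by atom environment:
  5 × C: 2 H each → 10
  2 × C: 3 H each → 6
  2 × C: 1 H each → 2
  1 × O: no H
  1 × S: no H
  Total hydrogens = 18.
Molecular formula: C9H18OS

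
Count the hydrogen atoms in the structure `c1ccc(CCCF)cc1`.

11

Hydrogens are implicit in SMILES; fill each atom to its normal valence:
  5 × C (aromatic): 1 H each → 5
  3 × C: 2 H each → 6
  1 × C (aromatic): no H
  1 × F: no H
  Total hydrogens = 11.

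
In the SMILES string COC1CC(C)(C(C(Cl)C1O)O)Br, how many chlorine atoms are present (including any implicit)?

1

The symbol for chlorine appears 1 time in the SMILES.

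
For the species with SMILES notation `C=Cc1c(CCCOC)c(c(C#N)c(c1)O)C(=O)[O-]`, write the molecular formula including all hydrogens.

Heavy atoms from the SMILES: 14 C, 1 N, 4 O.
Implicit hydrogens by atom environment:
  5 × C (aromatic): no H
  4 × C: 2 H each → 8
  2 × C: no H
  2 × O: no H
  1 × C: 3 H
  1 × C (aromatic): 1 H
  1 × C: 1 H
  1 × N: no H
  1 × O: 1 H
  1 × O (charge -1): no H
  Total hydrogens = 14.
Net charge -1.
Molecular formula: C14H14NO4-

C14H14NO4-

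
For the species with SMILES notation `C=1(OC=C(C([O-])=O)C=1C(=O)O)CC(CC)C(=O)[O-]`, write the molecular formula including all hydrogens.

Heavy atoms from the SMILES: 11 C, 7 O.
Implicit hydrogens by atom environment:
  3 × C (aromatic): no H
  3 × C: no H
  3 × O: no H
  2 × C: 2 H each → 4
  2 × O (charge -1): no H
  1 × C: 3 H
  1 × C (aromatic): 1 H
  1 × C: 1 H
  1 × O: 1 H
  1 × O (aromatic): no H
  Total hydrogens = 10.
Net charge -2.
Molecular formula: [C11H10O7]2-

[C11H10O7]2-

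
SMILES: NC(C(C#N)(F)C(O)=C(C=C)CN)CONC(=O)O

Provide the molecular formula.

Heavy atoms from the SMILES: 10 C, 1 F, 4 N, 4 O.
Implicit hydrogens by atom environment:
  5 × C: no H
  3 × C: 2 H each → 6
  2 × C: 1 H each → 2
  2 × N: 2 H each → 4
  2 × O: 1 H each → 2
  2 × O: no H
  1 × F: no H
  1 × N: 1 H
  1 × N: no H
  Total hydrogens = 15.
Molecular formula: C10H15FN4O4

C10H15FN4O4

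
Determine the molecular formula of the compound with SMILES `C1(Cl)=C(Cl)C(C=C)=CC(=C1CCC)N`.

C11H13Cl2N

Heavy atoms from the SMILES: 11 C, 2 Cl, 1 N.
Implicit hydrogens by atom environment:
  5 × C (aromatic): no H
  3 × C: 2 H each → 6
  2 × Cl: no H
  1 × C: 3 H
  1 × C (aromatic): 1 H
  1 × C: 1 H
  1 × N: 2 H
  Total hydrogens = 13.
Molecular formula: C11H13Cl2N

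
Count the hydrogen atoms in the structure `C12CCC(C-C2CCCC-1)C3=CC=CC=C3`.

Hydrogens are implicit in SMILES; fill each atom to its normal valence:
  7 × C: 2 H each → 14
  5 × C (aromatic): 1 H each → 5
  3 × C: 1 H each → 3
  1 × C (aromatic): no H
  Total hydrogens = 22.

22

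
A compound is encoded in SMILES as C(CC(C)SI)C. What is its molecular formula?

C5H11IS

Heavy atoms from the SMILES: 5 C, 1 I, 1 S.
Implicit hydrogens by atom environment:
  2 × C: 3 H each → 6
  2 × C: 2 H each → 4
  1 × C: 1 H
  1 × I: no H
  1 × S: no H
  Total hydrogens = 11.
Molecular formula: C5H11IS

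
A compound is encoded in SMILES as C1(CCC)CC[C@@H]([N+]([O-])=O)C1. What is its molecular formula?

C8H15NO2

Heavy atoms from the SMILES: 8 C, 1 N, 2 O.
Implicit hydrogens by atom environment:
  5 × C: 2 H each → 10
  2 × C: 1 H each → 2
  1 × C: 3 H
  1 × N (charge +1): no H
  1 × O: no H
  1 × O (charge -1): no H
  Total hydrogens = 15.
Molecular formula: C8H15NO2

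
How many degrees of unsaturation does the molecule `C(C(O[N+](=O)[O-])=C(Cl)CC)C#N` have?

4

Molecular formula from the SMILES: C6H7ClN2O3.
DoU = (2C + 2 + N − H − X)/2 = (2·6 + 2 + 2 − 7 − 1)/2 = 8/2 = 4.
(Structurally: 0 ring(s) + 4 π bond(s) = 4.)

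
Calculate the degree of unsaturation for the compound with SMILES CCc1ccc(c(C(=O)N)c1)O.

5

Molecular formula from the SMILES: C9H11NO2.
DoU = (2C + 2 + N − H − X)/2 = (2·9 + 2 + 1 − 11 − 0)/2 = 10/2 = 5.
(Structurally: 1 ring(s) + 4 π bond(s) = 5.)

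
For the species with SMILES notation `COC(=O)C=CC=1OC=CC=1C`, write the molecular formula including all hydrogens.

Heavy atoms from the SMILES: 9 C, 3 O.
Implicit hydrogens by atom environment:
  2 × C: 3 H each → 6
  2 × C (aromatic): 1 H each → 2
  2 × C: 1 H each → 2
  2 × C (aromatic): no H
  2 × O: no H
  1 × C: no H
  1 × O (aromatic): no H
  Total hydrogens = 10.
Molecular formula: C9H10O3

C9H10O3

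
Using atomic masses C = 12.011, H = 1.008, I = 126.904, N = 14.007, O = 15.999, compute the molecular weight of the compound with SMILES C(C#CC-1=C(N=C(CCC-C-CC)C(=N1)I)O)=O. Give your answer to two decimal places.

358.18

Molecular formula: C13H15IN2O2.
M = 13×12.011 + 15×1.008 + 1×126.904 + 2×14.007 + 2×15.999 = 358.18 g/mol.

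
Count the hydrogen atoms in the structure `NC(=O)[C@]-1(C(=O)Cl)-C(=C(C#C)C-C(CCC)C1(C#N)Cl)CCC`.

20

Hydrogens are implicit in SMILES; fill each atom to its normal valence:
  8 × C: no H
  5 × C: 2 H each → 10
  2 × C: 3 H each → 6
  2 × C: 1 H each → 2
  2 × Cl: no H
  2 × O: no H
  1 × N: 2 H
  1 × N: no H
  Total hydrogens = 20.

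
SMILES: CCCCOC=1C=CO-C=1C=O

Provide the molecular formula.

C9H12O3

Heavy atoms from the SMILES: 9 C, 3 O.
Implicit hydrogens by atom environment:
  3 × C: 2 H each → 6
  2 × C (aromatic): 1 H each → 2
  2 × C (aromatic): no H
  2 × O: no H
  1 × C: 3 H
  1 × C: 1 H
  1 × O (aromatic): no H
  Total hydrogens = 12.
Molecular formula: C9H12O3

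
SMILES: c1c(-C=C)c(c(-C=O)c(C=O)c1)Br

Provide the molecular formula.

C10H7BrO2

Heavy atoms from the SMILES: 1 Br, 10 C, 2 O.
Implicit hydrogens by atom environment:
  4 × C (aromatic): no H
  3 × C: 1 H each → 3
  2 × C (aromatic): 1 H each → 2
  2 × O: no H
  1 × Br: no H
  1 × C: 2 H
  Total hydrogens = 7.
Molecular formula: C10H7BrO2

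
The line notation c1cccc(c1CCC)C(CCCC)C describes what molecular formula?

Heavy atoms from the SMILES: 15 C.
Implicit hydrogens by atom environment:
  5 × C: 2 H each → 10
  4 × C (aromatic): 1 H each → 4
  3 × C: 3 H each → 9
  2 × C (aromatic): no H
  1 × C: 1 H
  Total hydrogens = 24.
Molecular formula: C15H24

C15H24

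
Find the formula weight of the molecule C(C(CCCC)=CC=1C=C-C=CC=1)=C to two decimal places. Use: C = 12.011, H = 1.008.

Molecular formula: C14H18.
M = 14×12.011 + 18×1.008 = 186.30 g/mol.

186.30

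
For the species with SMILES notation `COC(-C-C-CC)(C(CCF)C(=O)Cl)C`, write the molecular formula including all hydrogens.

C11H20ClFO2

Heavy atoms from the SMILES: 11 C, 1 Cl, 1 F, 2 O.
Implicit hydrogens by atom environment:
  5 × C: 2 H each → 10
  3 × C: 3 H each → 9
  2 × C: no H
  2 × O: no H
  1 × C: 1 H
  1 × Cl: no H
  1 × F: no H
  Total hydrogens = 20.
Molecular formula: C11H20ClFO2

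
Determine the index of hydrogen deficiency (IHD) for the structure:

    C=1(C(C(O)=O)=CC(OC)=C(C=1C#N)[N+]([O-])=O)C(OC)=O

9

Molecular formula from the SMILES: C11H8N2O7.
DoU = (2C + 2 + N − H − X)/2 = (2·11 + 2 + 2 − 8 − 0)/2 = 18/2 = 9.
(Structurally: 1 ring(s) + 8 π bond(s) = 9.)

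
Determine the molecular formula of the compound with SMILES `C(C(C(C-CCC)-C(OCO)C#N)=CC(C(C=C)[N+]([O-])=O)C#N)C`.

C17H25N3O4

Heavy atoms from the SMILES: 17 C, 3 N, 4 O.
Implicit hydrogens by atom environment:
  6 × C: 2 H each → 12
  6 × C: 1 H each → 6
  3 × C: no H
  2 × C: 3 H each → 6
  2 × N: no H
  2 × O: no H
  1 × N (charge +1): no H
  1 × O: 1 H
  1 × O (charge -1): no H
  Total hydrogens = 25.
Molecular formula: C17H25N3O4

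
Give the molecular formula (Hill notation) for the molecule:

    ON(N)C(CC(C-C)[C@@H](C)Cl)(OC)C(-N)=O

Heavy atoms from the SMILES: 9 C, 1 Cl, 3 N, 3 O.
Implicit hydrogens by atom environment:
  3 × C: 3 H each → 9
  2 × C: 2 H each → 4
  2 × C: 1 H each → 2
  2 × C: no H
  2 × N: 2 H each → 4
  2 × O: no H
  1 × Cl: no H
  1 × N: no H
  1 × O: 1 H
  Total hydrogens = 20.
Molecular formula: C9H20ClN3O3

C9H20ClN3O3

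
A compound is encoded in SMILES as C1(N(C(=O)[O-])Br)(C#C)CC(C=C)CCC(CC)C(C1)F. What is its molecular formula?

C15H20BrFNO2-

Heavy atoms from the SMILES: 1 Br, 15 C, 1 F, 1 N, 2 O.
Implicit hydrogens by atom environment:
  6 × C: 2 H each → 12
  5 × C: 1 H each → 5
  3 × C: no H
  1 × Br: no H
  1 × C: 3 H
  1 × F: no H
  1 × N: no H
  1 × O: no H
  1 × O (charge -1): no H
  Total hydrogens = 20.
Net charge -1.
Molecular formula: C15H20BrFNO2-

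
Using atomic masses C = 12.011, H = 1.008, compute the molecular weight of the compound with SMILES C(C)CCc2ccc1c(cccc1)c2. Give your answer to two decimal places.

Molecular formula: C14H16.
M = 14×12.011 + 16×1.008 = 184.28 g/mol.

184.28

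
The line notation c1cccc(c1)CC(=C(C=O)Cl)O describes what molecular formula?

Heavy atoms from the SMILES: 10 C, 1 Cl, 2 O.
Implicit hydrogens by atom environment:
  5 × C (aromatic): 1 H each → 5
  2 × C: no H
  1 × C: 2 H
  1 × C: 1 H
  1 × C (aromatic): no H
  1 × Cl: no H
  1 × O: 1 H
  1 × O: no H
  Total hydrogens = 9.
Molecular formula: C10H9ClO2

C10H9ClO2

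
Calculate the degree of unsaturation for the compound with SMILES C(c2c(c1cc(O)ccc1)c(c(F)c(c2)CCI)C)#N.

10

Molecular formula from the SMILES: C16H13FINO.
DoU = (2C + 2 + N − H − X)/2 = (2·16 + 2 + 1 − 13 − 2)/2 = 20/2 = 10.
(Structurally: 2 ring(s) + 8 π bond(s) = 10.)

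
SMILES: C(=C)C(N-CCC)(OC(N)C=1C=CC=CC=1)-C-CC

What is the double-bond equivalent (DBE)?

5

Molecular formula from the SMILES: C16H26N2O.
DoU = (2C + 2 + N − H − X)/2 = (2·16 + 2 + 2 − 26 − 0)/2 = 10/2 = 5.
(Structurally: 1 ring(s) + 4 π bond(s) = 5.)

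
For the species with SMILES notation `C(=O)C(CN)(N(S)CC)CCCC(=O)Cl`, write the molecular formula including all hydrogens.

C9H17ClN2O2S

Heavy atoms from the SMILES: 9 C, 1 Cl, 2 N, 2 O, 1 S.
Implicit hydrogens by atom environment:
  5 × C: 2 H each → 10
  2 × C: no H
  2 × O: no H
  1 × C: 3 H
  1 × C: 1 H
  1 × Cl: no H
  1 × N: 2 H
  1 × N: no H
  1 × S: 1 H
  Total hydrogens = 17.
Molecular formula: C9H17ClN2O2S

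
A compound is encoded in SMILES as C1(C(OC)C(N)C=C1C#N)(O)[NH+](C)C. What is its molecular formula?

Heavy atoms from the SMILES: 9 C, 3 N, 2 O.
Implicit hydrogens by atom environment:
  3 × C: 3 H each → 9
  3 × C: 1 H each → 3
  3 × C: no H
  1 × N: 2 H
  1 × N (charge +1): 1 H
  1 × N: no H
  1 × O: 1 H
  1 × O: no H
  Total hydrogens = 16.
Net charge +1.
Molecular formula: C9H16N3O2+

C9H16N3O2+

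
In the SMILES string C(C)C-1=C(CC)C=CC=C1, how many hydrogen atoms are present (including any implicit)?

Hydrogens are implicit in SMILES; fill each atom to its normal valence:
  4 × C (aromatic): 1 H each → 4
  2 × C: 3 H each → 6
  2 × C: 2 H each → 4
  2 × C (aromatic): no H
  Total hydrogens = 14.

14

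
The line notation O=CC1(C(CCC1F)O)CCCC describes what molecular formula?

C10H17FO2

Heavy atoms from the SMILES: 10 C, 1 F, 2 O.
Implicit hydrogens by atom environment:
  5 × C: 2 H each → 10
  3 × C: 1 H each → 3
  1 × C: 3 H
  1 × C: no H
  1 × F: no H
  1 × O: 1 H
  1 × O: no H
  Total hydrogens = 17.
Molecular formula: C10H17FO2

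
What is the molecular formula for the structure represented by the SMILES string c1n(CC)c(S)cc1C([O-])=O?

Heavy atoms from the SMILES: 7 C, 1 N, 2 O, 1 S.
Implicit hydrogens by atom environment:
  2 × C (aromatic): 1 H each → 2
  2 × C (aromatic): no H
  1 × C: 3 H
  1 × C: 2 H
  1 × C: no H
  1 × N (aromatic): no H
  1 × O: no H
  1 × O (charge -1): no H
  1 × S: 1 H
  Total hydrogens = 8.
Net charge -1.
Molecular formula: C7H8NO2S-

C7H8NO2S-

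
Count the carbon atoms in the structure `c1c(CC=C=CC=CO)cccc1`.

The symbol for carbon appears 12 times in the SMILES. Lowercase c denotes aromatic carbon and counts toward C.

12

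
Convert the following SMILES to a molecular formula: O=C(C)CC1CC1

C6H10O

Heavy atoms from the SMILES: 6 C, 1 O.
Implicit hydrogens by atom environment:
  3 × C: 2 H each → 6
  1 × C: 3 H
  1 × C: 1 H
  1 × C: no H
  1 × O: no H
  Total hydrogens = 10.
Molecular formula: C6H10O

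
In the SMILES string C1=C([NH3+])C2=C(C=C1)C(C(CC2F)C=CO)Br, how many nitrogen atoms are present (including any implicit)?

The symbol for nitrogen appears 1 time in the SMILES.

1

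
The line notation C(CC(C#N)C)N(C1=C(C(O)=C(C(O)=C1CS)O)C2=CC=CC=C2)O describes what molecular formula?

C18H20N2O4S

Heavy atoms from the SMILES: 18 C, 2 N, 4 O, 1 S.
Implicit hydrogens by atom environment:
  7 × C (aromatic): no H
  5 × C (aromatic): 1 H each → 5
  4 × O: 1 H each → 4
  3 × C: 2 H each → 6
  2 × N: no H
  1 × C: 3 H
  1 × C: 1 H
  1 × C: no H
  1 × S: 1 H
  Total hydrogens = 20.
Molecular formula: C18H20N2O4S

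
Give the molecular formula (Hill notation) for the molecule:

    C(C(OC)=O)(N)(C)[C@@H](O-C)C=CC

Heavy atoms from the SMILES: 9 C, 1 N, 3 O.
Implicit hydrogens by atom environment:
  4 × C: 3 H each → 12
  3 × C: 1 H each → 3
  3 × O: no H
  2 × C: no H
  1 × N: 2 H
  Total hydrogens = 17.
Molecular formula: C9H17NO3

C9H17NO3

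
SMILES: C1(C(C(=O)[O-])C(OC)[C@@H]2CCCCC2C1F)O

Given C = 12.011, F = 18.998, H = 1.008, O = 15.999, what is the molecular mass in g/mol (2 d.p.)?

Molecular formula: C12H18FO4-.
M = 12×12.011 + 1×18.998 + 18×1.008 + 4×15.999 = 245.27 g/mol.

245.27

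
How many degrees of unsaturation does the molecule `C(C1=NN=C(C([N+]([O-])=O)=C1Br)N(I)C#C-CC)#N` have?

9

Molecular formula from the SMILES: C9H5BrIN5O2.
DoU = (2C + 2 + N − H − X)/2 = (2·9 + 2 + 5 − 5 − 2)/2 = 18/2 = 9.
(Structurally: 1 ring(s) + 8 π bond(s) = 9.)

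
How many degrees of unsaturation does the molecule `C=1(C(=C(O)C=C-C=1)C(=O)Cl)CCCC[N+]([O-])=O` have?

6

Molecular formula from the SMILES: C11H12ClNO4.
DoU = (2C + 2 + N − H − X)/2 = (2·11 + 2 + 1 − 12 − 1)/2 = 12/2 = 6.
(Structurally: 1 ring(s) + 5 π bond(s) = 6.)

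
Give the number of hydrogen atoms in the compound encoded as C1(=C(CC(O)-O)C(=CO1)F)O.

Hydrogens are implicit in SMILES; fill each atom to its normal valence:
  3 × C (aromatic): no H
  3 × O: 1 H each → 3
  1 × C: 2 H
  1 × C (aromatic): 1 H
  1 × C: 1 H
  1 × F: no H
  1 × O (aromatic): no H
  Total hydrogens = 7.

7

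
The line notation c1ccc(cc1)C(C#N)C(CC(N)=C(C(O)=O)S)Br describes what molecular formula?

Heavy atoms from the SMILES: 1 Br, 13 C, 2 N, 2 O, 1 S.
Implicit hydrogens by atom environment:
  5 × C (aromatic): 1 H each → 5
  4 × C: no H
  2 × C: 1 H each → 2
  1 × Br: no H
  1 × C: 2 H
  1 × C (aromatic): no H
  1 × N: 2 H
  1 × N: no H
  1 × O: 1 H
  1 × O: no H
  1 × S: 1 H
  Total hydrogens = 13.
Molecular formula: C13H13BrN2O2S

C13H13BrN2O2S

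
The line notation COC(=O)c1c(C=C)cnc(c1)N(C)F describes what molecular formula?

Heavy atoms from the SMILES: 10 C, 1 F, 2 N, 2 O.
Implicit hydrogens by atom environment:
  3 × C (aromatic): no H
  2 × C: 3 H each → 6
  2 × C (aromatic): 1 H each → 2
  2 × O: no H
  1 × C: 2 H
  1 × C: 1 H
  1 × C: no H
  1 × F: no H
  1 × N (aromatic): no H
  1 × N: no H
  Total hydrogens = 11.
Molecular formula: C10H11FN2O2

C10H11FN2O2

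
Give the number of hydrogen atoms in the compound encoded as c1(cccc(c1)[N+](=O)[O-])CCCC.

Hydrogens are implicit in SMILES; fill each atom to its normal valence:
  4 × C (aromatic): 1 H each → 4
  3 × C: 2 H each → 6
  2 × C (aromatic): no H
  1 × C: 3 H
  1 × N (charge +1): no H
  1 × O: no H
  1 × O (charge -1): no H
  Total hydrogens = 13.

13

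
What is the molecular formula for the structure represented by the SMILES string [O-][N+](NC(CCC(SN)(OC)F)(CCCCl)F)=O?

Heavy atoms from the SMILES: 8 C, 1 Cl, 2 F, 3 N, 3 O, 1 S.
Implicit hydrogens by atom environment:
  5 × C: 2 H each → 10
  2 × C: no H
  2 × F: no H
  2 × O: no H
  1 × C: 3 H
  1 × Cl: no H
  1 × N: 2 H
  1 × N: 1 H
  1 × N (charge +1): no H
  1 × O (charge -1): no H
  1 × S: no H
  Total hydrogens = 16.
Molecular formula: C8H16ClF2N3O3S

C8H16ClF2N3O3S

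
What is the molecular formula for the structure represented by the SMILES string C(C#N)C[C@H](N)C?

Heavy atoms from the SMILES: 5 C, 2 N.
Implicit hydrogens by atom environment:
  2 × C: 2 H each → 4
  1 × C: 3 H
  1 × C: 1 H
  1 × C: no H
  1 × N: 2 H
  1 × N: no H
  Total hydrogens = 10.
Molecular formula: C5H10N2

C5H10N2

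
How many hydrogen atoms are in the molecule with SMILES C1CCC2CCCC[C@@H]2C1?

Hydrogens are implicit in SMILES; fill each atom to its normal valence:
  8 × C: 2 H each → 16
  2 × C: 1 H each → 2
  Total hydrogens = 18.

18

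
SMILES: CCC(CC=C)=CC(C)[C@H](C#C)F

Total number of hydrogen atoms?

17

Hydrogens are implicit in SMILES; fill each atom to its normal valence:
  5 × C: 1 H each → 5
  3 × C: 2 H each → 6
  2 × C: 3 H each → 6
  2 × C: no H
  1 × F: no H
  Total hydrogens = 17.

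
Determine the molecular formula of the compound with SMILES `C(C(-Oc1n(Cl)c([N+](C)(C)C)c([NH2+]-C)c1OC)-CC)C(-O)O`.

[C14H28ClN3O4]2+

Heavy atoms from the SMILES: 14 C, 1 Cl, 3 N, 4 O.
Implicit hydrogens by atom environment:
  6 × C: 3 H each → 18
  4 × C (aromatic): no H
  2 × C: 2 H each → 4
  2 × C: 1 H each → 2
  2 × O: 1 H each → 2
  2 × O: no H
  1 × Cl: no H
  1 × N (charge +1): 2 H
  1 × N (aromatic): no H
  1 × N (charge +1): no H
  Total hydrogens = 28.
Net charge +2.
Molecular formula: [C14H28ClN3O4]2+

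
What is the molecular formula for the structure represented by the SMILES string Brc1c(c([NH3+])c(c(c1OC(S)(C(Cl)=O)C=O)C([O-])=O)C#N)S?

C11H6BrClN2O5S2

Heavy atoms from the SMILES: 1 Br, 11 C, 1 Cl, 2 N, 5 O, 2 S.
Implicit hydrogens by atom environment:
  6 × C (aromatic): no H
  4 × C: no H
  4 × O: no H
  2 × S: 1 H each → 2
  1 × Br: no H
  1 × C: 1 H
  1 × Cl: no H
  1 × N (charge +1): 3 H
  1 × N: no H
  1 × O (charge -1): no H
  Total hydrogens = 6.
Molecular formula: C11H6BrClN2O5S2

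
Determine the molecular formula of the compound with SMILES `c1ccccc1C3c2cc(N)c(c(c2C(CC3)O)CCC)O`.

C19H23NO2

Heavy atoms from the SMILES: 19 C, 1 N, 2 O.
Implicit hydrogens by atom environment:
  6 × C (aromatic): 1 H each → 6
  6 × C (aromatic): no H
  4 × C: 2 H each → 8
  2 × C: 1 H each → 2
  2 × O: 1 H each → 2
  1 × C: 3 H
  1 × N: 2 H
  Total hydrogens = 23.
Molecular formula: C19H23NO2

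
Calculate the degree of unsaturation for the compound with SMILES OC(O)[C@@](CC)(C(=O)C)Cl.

1

Molecular formula from the SMILES: C6H11ClO3.
DoU = (2C + 2 + N − H − X)/2 = (2·6 + 2 + 0 − 11 − 1)/2 = 2/2 = 1.
(Structurally: 0 ring(s) + 1 π bond(s) = 1.)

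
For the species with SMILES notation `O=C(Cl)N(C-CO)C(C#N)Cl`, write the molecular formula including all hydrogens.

Heavy atoms from the SMILES: 5 C, 2 Cl, 2 N, 2 O.
Implicit hydrogens by atom environment:
  2 × C: 2 H each → 4
  2 × C: no H
  2 × Cl: no H
  2 × N: no H
  1 × C: 1 H
  1 × O: 1 H
  1 × O: no H
  Total hydrogens = 6.
Molecular formula: C5H6Cl2N2O2

C5H6Cl2N2O2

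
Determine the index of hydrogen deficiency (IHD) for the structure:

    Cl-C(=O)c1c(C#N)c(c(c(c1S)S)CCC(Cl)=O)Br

Molecular formula from the SMILES: C11H6BrCl2NO2S2.
DoU = (2C + 2 + N − H − X)/2 = (2·11 + 2 + 1 − 6 − 3)/2 = 16/2 = 8.
(Structurally: 1 ring(s) + 7 π bond(s) = 8.)

8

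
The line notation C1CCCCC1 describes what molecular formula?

C6H12

Heavy atoms from the SMILES: 6 C.
Implicit hydrogens by atom environment:
  6 × C: 2 H each → 12
  Total hydrogens = 12.
Molecular formula: C6H12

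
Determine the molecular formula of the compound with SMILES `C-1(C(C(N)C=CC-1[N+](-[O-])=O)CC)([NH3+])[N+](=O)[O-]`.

Heavy atoms from the SMILES: 8 C, 4 N, 4 O.
Implicit hydrogens by atom environment:
  5 × C: 1 H each → 5
  2 × N (charge +1): no H
  2 × O: no H
  2 × O (charge -1): no H
  1 × C: 3 H
  1 × C: 2 H
  1 × C: no H
  1 × N (charge +1): 3 H
  1 × N: 2 H
  Total hydrogens = 15.
Net charge +1.
Molecular formula: C8H15N4O4+

C8H15N4O4+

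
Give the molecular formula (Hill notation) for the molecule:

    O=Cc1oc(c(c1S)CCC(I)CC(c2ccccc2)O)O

C16H17IO4S

Heavy atoms from the SMILES: 16 C, 1 I, 4 O, 1 S.
Implicit hydrogens by atom environment:
  5 × C (aromatic): 1 H each → 5
  5 × C (aromatic): no H
  3 × C: 2 H each → 6
  3 × C: 1 H each → 3
  2 × O: 1 H each → 2
  1 × I: no H
  1 × O (aromatic): no H
  1 × O: no H
  1 × S: 1 H
  Total hydrogens = 17.
Molecular formula: C16H17IO4S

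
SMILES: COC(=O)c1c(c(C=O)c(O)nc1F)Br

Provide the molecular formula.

C8H5BrFNO4

Heavy atoms from the SMILES: 1 Br, 8 C, 1 F, 1 N, 4 O.
Implicit hydrogens by atom environment:
  5 × C (aromatic): no H
  3 × O: no H
  1 × Br: no H
  1 × C: 3 H
  1 × C: 1 H
  1 × C: no H
  1 × F: no H
  1 × N (aromatic): no H
  1 × O: 1 H
  Total hydrogens = 5.
Molecular formula: C8H5BrFNO4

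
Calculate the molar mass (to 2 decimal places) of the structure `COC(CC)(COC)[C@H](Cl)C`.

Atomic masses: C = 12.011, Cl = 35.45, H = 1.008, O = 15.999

Molecular formula: C8H17ClO2.
M = 8×12.011 + 1×35.45 + 17×1.008 + 2×15.999 = 180.67 g/mol.

180.67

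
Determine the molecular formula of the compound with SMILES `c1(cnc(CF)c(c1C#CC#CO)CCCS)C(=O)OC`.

Heavy atoms from the SMILES: 15 C, 1 F, 1 N, 3 O, 1 S.
Implicit hydrogens by atom environment:
  5 × C: no H
  4 × C: 2 H each → 8
  4 × C (aromatic): no H
  2 × O: no H
  1 × C: 3 H
  1 × C (aromatic): 1 H
  1 × F: no H
  1 × N (aromatic): no H
  1 × O: 1 H
  1 × S: 1 H
  Total hydrogens = 14.
Molecular formula: C15H14FNO3S

C15H14FNO3S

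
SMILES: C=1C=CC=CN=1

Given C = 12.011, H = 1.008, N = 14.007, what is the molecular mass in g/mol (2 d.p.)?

79.10

Molecular formula: C5H5N.
M = 5×12.011 + 5×1.008 + 1×14.007 = 79.10 g/mol.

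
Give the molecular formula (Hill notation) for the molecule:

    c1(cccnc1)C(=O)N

C6H6N2O

Heavy atoms from the SMILES: 6 C, 2 N, 1 O.
Implicit hydrogens by atom environment:
  4 × C (aromatic): 1 H each → 4
  1 × C (aromatic): no H
  1 × C: no H
  1 × N: 2 H
  1 × N (aromatic): no H
  1 × O: no H
  Total hydrogens = 6.
Molecular formula: C6H6N2O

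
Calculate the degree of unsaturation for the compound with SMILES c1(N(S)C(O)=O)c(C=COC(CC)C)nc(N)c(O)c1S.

Molecular formula from the SMILES: C12H17N3O4S2.
DoU = (2C + 2 + N − H − X)/2 = (2·12 + 2 + 3 − 17 − 0)/2 = 12/2 = 6.
(Structurally: 1 ring(s) + 5 π bond(s) = 6.)

6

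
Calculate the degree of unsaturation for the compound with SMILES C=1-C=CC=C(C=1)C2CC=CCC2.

Molecular formula from the SMILES: C12H14.
DoU = (2C + 2 + N − H − X)/2 = (2·12 + 2 + 0 − 14 − 0)/2 = 12/2 = 6.
(Structurally: 2 ring(s) + 4 π bond(s) = 6.)

6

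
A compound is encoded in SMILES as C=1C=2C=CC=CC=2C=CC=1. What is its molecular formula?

C10H8

Heavy atoms from the SMILES: 10 C.
Implicit hydrogens by atom environment:
  8 × C (aromatic): 1 H each → 8
  2 × C (aromatic): no H
  Total hydrogens = 8.
Molecular formula: C10H8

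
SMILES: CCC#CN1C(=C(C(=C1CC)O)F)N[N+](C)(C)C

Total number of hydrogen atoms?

21

Hydrogens are implicit in SMILES; fill each atom to its normal valence:
  5 × C: 3 H each → 15
  4 × C (aromatic): no H
  2 × C: 2 H each → 4
  2 × C: no H
  1 × F: no H
  1 × N: 1 H
  1 × N (aromatic): no H
  1 × N (charge +1): no H
  1 × O: 1 H
  Total hydrogens = 21.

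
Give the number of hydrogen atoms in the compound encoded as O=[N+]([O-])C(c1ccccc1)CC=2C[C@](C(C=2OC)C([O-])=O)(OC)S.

18

Hydrogens are implicit in SMILES; fill each atom to its normal valence:
  5 × C (aromatic): 1 H each → 5
  4 × C: no H
  4 × O: no H
  2 × C: 3 H each → 6
  2 × C: 2 H each → 4
  2 × C: 1 H each → 2
  2 × O (charge -1): no H
  1 × C (aromatic): no H
  1 × N (charge +1): no H
  1 × S: 1 H
  Total hydrogens = 18.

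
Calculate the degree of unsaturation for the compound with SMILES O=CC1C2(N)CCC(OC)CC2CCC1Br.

3

Molecular formula from the SMILES: C12H20BrNO2.
DoU = (2C + 2 + N − H − X)/2 = (2·12 + 2 + 1 − 20 − 1)/2 = 6/2 = 3.
(Structurally: 2 ring(s) + 1 π bond(s) = 3.)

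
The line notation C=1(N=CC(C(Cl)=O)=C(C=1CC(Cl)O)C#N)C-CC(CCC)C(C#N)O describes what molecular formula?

Heavy atoms from the SMILES: 17 C, 2 Cl, 3 N, 3 O.
Implicit hydrogens by atom environment:
  5 × C: 2 H each → 10
  4 × C (aromatic): no H
  3 × C: 1 H each → 3
  3 × C: no H
  2 × Cl: no H
  2 × N: no H
  2 × O: 1 H each → 2
  1 × C: 3 H
  1 × C (aromatic): 1 H
  1 × N (aromatic): no H
  1 × O: no H
  Total hydrogens = 19.
Molecular formula: C17H19Cl2N3O3

C17H19Cl2N3O3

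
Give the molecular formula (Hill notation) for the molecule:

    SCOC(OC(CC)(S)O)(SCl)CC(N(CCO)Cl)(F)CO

Heavy atoms from the SMILES: 10 C, 2 Cl, 1 F, 1 N, 5 O, 3 S.
Implicit hydrogens by atom environment:
  6 × C: 2 H each → 12
  3 × C: no H
  3 × O: 1 H each → 3
  2 × Cl: no H
  2 × O: no H
  2 × S: 1 H each → 2
  1 × C: 3 H
  1 × F: no H
  1 × N: no H
  1 × S: no H
  Total hydrogens = 20.
Molecular formula: C10H20Cl2FNO5S3

C10H20Cl2FNO5S3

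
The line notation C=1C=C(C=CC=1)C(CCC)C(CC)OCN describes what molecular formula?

Heavy atoms from the SMILES: 14 C, 1 N, 1 O.
Implicit hydrogens by atom environment:
  5 × C (aromatic): 1 H each → 5
  4 × C: 2 H each → 8
  2 × C: 3 H each → 6
  2 × C: 1 H each → 2
  1 × C (aromatic): no H
  1 × N: 2 H
  1 × O: no H
  Total hydrogens = 23.
Molecular formula: C14H23NO

C14H23NO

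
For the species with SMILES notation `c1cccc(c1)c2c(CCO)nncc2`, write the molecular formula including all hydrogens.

C12H12N2O

Heavy atoms from the SMILES: 12 C, 2 N, 1 O.
Implicit hydrogens by atom environment:
  7 × C (aromatic): 1 H each → 7
  3 × C (aromatic): no H
  2 × C: 2 H each → 4
  2 × N (aromatic): no H
  1 × O: 1 H
  Total hydrogens = 12.
Molecular formula: C12H12N2O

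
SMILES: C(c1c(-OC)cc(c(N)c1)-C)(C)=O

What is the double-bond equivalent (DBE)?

Molecular formula from the SMILES: C10H13NO2.
DoU = (2C + 2 + N − H − X)/2 = (2·10 + 2 + 1 − 13 − 0)/2 = 10/2 = 5.
(Structurally: 1 ring(s) + 4 π bond(s) = 5.)

5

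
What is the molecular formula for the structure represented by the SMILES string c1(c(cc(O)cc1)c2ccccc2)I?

C12H9IO

Heavy atoms from the SMILES: 12 C, 1 I, 1 O.
Implicit hydrogens by atom environment:
  8 × C (aromatic): 1 H each → 8
  4 × C (aromatic): no H
  1 × I: no H
  1 × O: 1 H
  Total hydrogens = 9.
Molecular formula: C12H9IO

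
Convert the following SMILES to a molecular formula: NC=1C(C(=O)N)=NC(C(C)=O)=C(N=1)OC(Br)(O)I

C8H8BrIN4O4

Heavy atoms from the SMILES: 1 Br, 8 C, 1 I, 4 N, 4 O.
Implicit hydrogens by atom environment:
  4 × C (aromatic): no H
  3 × C: no H
  3 × O: no H
  2 × N: 2 H each → 4
  2 × N (aromatic): no H
  1 × Br: no H
  1 × C: 3 H
  1 × I: no H
  1 × O: 1 H
  Total hydrogens = 8.
Molecular formula: C8H8BrIN4O4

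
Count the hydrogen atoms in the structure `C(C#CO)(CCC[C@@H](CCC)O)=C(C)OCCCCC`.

30

Hydrogens are implicit in SMILES; fill each atom to its normal valence:
  9 × C: 2 H each → 18
  4 × C: no H
  3 × C: 3 H each → 9
  2 × O: 1 H each → 2
  1 × C: 1 H
  1 × O: no H
  Total hydrogens = 30.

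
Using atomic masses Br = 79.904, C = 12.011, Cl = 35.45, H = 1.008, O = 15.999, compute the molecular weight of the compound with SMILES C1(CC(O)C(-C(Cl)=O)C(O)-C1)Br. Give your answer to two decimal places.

Molecular formula: C7H10BrClO3.
M = 1×79.904 + 7×12.011 + 1×35.45 + 10×1.008 + 3×15.999 = 257.51 g/mol.

257.51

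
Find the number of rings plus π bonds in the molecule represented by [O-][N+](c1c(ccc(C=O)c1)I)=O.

Molecular formula from the SMILES: C7H4INO3.
DoU = (2C + 2 + N − H − X)/2 = (2·7 + 2 + 1 − 4 − 1)/2 = 12/2 = 6.
(Structurally: 1 ring(s) + 5 π bond(s) = 6.)

6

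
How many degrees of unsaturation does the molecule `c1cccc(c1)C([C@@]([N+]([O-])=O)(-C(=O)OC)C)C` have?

6

Molecular formula from the SMILES: C12H15NO4.
DoU = (2C + 2 + N − H − X)/2 = (2·12 + 2 + 1 − 15 − 0)/2 = 12/2 = 6.
(Structurally: 1 ring(s) + 5 π bond(s) = 6.)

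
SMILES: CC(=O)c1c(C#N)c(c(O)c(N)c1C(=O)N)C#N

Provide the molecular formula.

Heavy atoms from the SMILES: 11 C, 4 N, 3 O.
Implicit hydrogens by atom environment:
  6 × C (aromatic): no H
  4 × C: no H
  2 × N: 2 H each → 4
  2 × N: no H
  2 × O: no H
  1 × C: 3 H
  1 × O: 1 H
  Total hydrogens = 8.
Molecular formula: C11H8N4O3

C11H8N4O3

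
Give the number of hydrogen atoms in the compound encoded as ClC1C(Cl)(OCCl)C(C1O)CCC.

Hydrogens are implicit in SMILES; fill each atom to its normal valence:
  3 × C: 2 H each → 6
  3 × C: 1 H each → 3
  3 × Cl: no H
  1 × C: 3 H
  1 × C: no H
  1 × O: 1 H
  1 × O: no H
  Total hydrogens = 13.

13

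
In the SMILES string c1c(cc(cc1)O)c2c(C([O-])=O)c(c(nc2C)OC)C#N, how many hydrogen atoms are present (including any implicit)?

11

Hydrogens are implicit in SMILES; fill each atom to its normal valence:
  7 × C (aromatic): no H
  4 × C (aromatic): 1 H each → 4
  2 × C: 3 H each → 6
  2 × C: no H
  2 × O: no H
  1 × N (aromatic): no H
  1 × N: no H
  1 × O: 1 H
  1 × O (charge -1): no H
  Total hydrogens = 11.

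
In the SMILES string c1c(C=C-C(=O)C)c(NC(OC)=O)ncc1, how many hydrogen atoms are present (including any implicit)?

Hydrogens are implicit in SMILES; fill each atom to its normal valence:
  3 × C (aromatic): 1 H each → 3
  3 × O: no H
  2 × C: 3 H each → 6
  2 × C: 1 H each → 2
  2 × C (aromatic): no H
  2 × C: no H
  1 × N: 1 H
  1 × N (aromatic): no H
  Total hydrogens = 12.

12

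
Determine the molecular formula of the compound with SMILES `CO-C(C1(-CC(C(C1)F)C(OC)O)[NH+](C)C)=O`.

Heavy atoms from the SMILES: 11 C, 1 F, 1 N, 4 O.
Implicit hydrogens by atom environment:
  4 × C: 3 H each → 12
  3 × C: 1 H each → 3
  3 × O: no H
  2 × C: 2 H each → 4
  2 × C: no H
  1 × F: no H
  1 × N (charge +1): 1 H
  1 × O: 1 H
  Total hydrogens = 21.
Net charge +1.
Molecular formula: C11H21FNO4+

C11H21FNO4+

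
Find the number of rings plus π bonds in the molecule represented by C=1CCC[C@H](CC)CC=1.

Molecular formula from the SMILES: C9H16.
DoU = (2C + 2 + N − H − X)/2 = (2·9 + 2 + 0 − 16 − 0)/2 = 4/2 = 2.
(Structurally: 1 ring(s) + 1 π bond(s) = 2.)

2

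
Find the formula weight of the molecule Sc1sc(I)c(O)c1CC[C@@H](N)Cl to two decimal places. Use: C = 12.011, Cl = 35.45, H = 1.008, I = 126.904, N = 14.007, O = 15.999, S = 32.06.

349.63

Molecular formula: C7H9ClINOS2.
M = 7×12.011 + 1×35.45 + 9×1.008 + 1×126.904 + 1×14.007 + 1×15.999 + 2×32.06 = 349.63 g/mol.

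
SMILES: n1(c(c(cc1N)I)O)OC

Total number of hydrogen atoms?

Hydrogens are implicit in SMILES; fill each atom to its normal valence:
  3 × C (aromatic): no H
  1 × C: 3 H
  1 × C (aromatic): 1 H
  1 × I: no H
  1 × N: 2 H
  1 × N (aromatic): no H
  1 × O: 1 H
  1 × O: no H
  Total hydrogens = 7.

7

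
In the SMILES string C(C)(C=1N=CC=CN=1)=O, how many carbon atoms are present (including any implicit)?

The symbol for carbon appears 6 times in the SMILES.

6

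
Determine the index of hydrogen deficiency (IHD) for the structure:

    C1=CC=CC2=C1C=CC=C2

7

Molecular formula from the SMILES: C10H8.
DoU = (2C + 2 + N − H − X)/2 = (2·10 + 2 + 0 − 8 − 0)/2 = 14/2 = 7.
(Structurally: 2 ring(s) + 5 π bond(s) = 7.)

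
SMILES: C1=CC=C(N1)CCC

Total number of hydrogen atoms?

11

Hydrogens are implicit in SMILES; fill each atom to its normal valence:
  3 × C (aromatic): 1 H each → 3
  2 × C: 2 H each → 4
  1 × C: 3 H
  1 × C (aromatic): no H
  1 × N (aromatic): 1 H
  Total hydrogens = 11.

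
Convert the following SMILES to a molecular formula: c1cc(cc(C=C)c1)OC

C9H10O

Heavy atoms from the SMILES: 9 C, 1 O.
Implicit hydrogens by atom environment:
  4 × C (aromatic): 1 H each → 4
  2 × C (aromatic): no H
  1 × C: 3 H
  1 × C: 2 H
  1 × C: 1 H
  1 × O: no H
  Total hydrogens = 10.
Molecular formula: C9H10O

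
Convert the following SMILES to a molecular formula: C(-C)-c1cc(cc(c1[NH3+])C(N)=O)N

Heavy atoms from the SMILES: 9 C, 3 N, 1 O.
Implicit hydrogens by atom environment:
  4 × C (aromatic): no H
  2 × C (aromatic): 1 H each → 2
  2 × N: 2 H each → 4
  1 × C: 3 H
  1 × C: 2 H
  1 × C: no H
  1 × N (charge +1): 3 H
  1 × O: no H
  Total hydrogens = 14.
Net charge +1.
Molecular formula: C9H14N3O+

C9H14N3O+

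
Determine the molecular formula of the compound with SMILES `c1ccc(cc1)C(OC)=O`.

C8H8O2

Heavy atoms from the SMILES: 8 C, 2 O.
Implicit hydrogens by atom environment:
  5 × C (aromatic): 1 H each → 5
  2 × O: no H
  1 × C: 3 H
  1 × C (aromatic): no H
  1 × C: no H
  Total hydrogens = 8.
Molecular formula: C8H8O2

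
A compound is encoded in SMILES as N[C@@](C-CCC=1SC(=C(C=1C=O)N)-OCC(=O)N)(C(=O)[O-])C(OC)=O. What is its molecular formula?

C14H18N3O7S-

Heavy atoms from the SMILES: 14 C, 3 N, 7 O, 1 S.
Implicit hydrogens by atom environment:
  6 × O: no H
  4 × C: 2 H each → 8
  4 × C (aromatic): no H
  4 × C: no H
  3 × N: 2 H each → 6
  1 × C: 3 H
  1 × C: 1 H
  1 × O (charge -1): no H
  1 × S (aromatic): no H
  Total hydrogens = 18.
Net charge -1.
Molecular formula: C14H18N3O7S-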